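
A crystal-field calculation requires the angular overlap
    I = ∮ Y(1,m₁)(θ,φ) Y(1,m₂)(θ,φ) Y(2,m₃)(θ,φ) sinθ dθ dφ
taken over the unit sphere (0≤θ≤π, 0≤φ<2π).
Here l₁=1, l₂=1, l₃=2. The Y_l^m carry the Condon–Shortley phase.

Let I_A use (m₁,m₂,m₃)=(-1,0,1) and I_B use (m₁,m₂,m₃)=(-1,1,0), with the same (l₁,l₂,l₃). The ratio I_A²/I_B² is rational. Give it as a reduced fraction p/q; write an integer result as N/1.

3/1

Same 1,1,2: normalisation and zero-m 3j drop out of the ratio.
A: Δ: 0! 2! 2! / 5! → 1/30; sum: t=0:+1/2 = 1/2; 3j²(1 1 2; -1 0 1) = Δ·Π!·Σ² = 1/10  (sign -1)
B: Δ: 0! 2! 2! / 5! → 1/30; sum: t=0:+1/4 = 1/4; 3j²(1 1 2; -1 1 0) = Δ·Π!·Σ² = 1/30  (sign +1)
I_A²/I_B² = (1/10)/(1/30) = 3/1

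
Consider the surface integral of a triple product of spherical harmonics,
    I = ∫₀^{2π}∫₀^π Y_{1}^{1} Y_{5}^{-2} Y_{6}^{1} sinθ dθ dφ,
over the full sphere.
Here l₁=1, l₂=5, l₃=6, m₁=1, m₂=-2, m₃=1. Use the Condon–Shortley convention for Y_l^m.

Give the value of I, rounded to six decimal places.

Rules hold: Σm=0, L=12 even, 4≤6≤6.
N = 3·11·13 = 429
Δ = 0!·2!·10!/13! = 1/858
Racah Σ t=0..0: t=0:+1/14400 = 1/14400
⇒ 3j(1 5 6; 0 0 0)² = 6/143, sgn +1
Racah Σ t=0..0: t=0:+1/60480 = 1/60480
⇒ 3j(1 5 6; 1 -2 1)² = 5/429, sgn -1
4πI² = N·(3j₀)²·(3jₘ)² = 30/143
I = -1·√(0.20979/4π) = -0.12920749

-0.129207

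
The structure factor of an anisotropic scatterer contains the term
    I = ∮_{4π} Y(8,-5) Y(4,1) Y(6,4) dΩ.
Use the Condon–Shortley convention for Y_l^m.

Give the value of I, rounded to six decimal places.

-0.007283

m-sum 0 ✓  L=18 even ✓  4≤6≤12 ✓
Π(2lᵢ+1) = 17×9×13 = 1989
triangle coeff Δ(8,4,6) = 1/23279256
Σ_t [2,4]: t=2:+1/1658880 t=3:−1/518400 t=4:+1/1658880 = -1/1382400
(3j)²=504/46189 [(8 4 6; 0 0 0)], sign=-1
Σ_t [3,5]: t=3:−1/261273600 t=4:+1/17418240 t=5:−1/19353600 = 1/522547200
(3j)²=5/162792 [(8 4 6; -5 1 4)], sign=+1
⇒ 4πI² = 45/67507
I = (-1)√(45/67507/(4π)) = -0.00728328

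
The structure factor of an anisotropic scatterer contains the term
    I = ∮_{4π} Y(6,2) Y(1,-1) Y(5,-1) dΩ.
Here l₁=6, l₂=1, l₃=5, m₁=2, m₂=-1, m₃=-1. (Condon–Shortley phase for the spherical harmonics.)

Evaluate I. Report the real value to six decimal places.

0.216205

Checks pass: Σm=0; 12 even; l₃=5∈[5,7].
(2·6+1)(2·1+1)(2·5+1) = 429
Δ: 2! 10! 0! / 13! → 1/858
sum: t=1:−1/14400 = -1/14400
3j²(6 1 5; 0 0 0) = Δ·Π!·Σ² = 6/143  (sign +1)
sum: t=0:+1/34560 = 1/34560
3j²(6 1 5; 2 -1 -1) = Δ·Π!·Σ² = 14/429  (sign +1)
combine: 4πI² = 429·6/143·14/429 = 84/143
take √, sign +1: I = 0.21620548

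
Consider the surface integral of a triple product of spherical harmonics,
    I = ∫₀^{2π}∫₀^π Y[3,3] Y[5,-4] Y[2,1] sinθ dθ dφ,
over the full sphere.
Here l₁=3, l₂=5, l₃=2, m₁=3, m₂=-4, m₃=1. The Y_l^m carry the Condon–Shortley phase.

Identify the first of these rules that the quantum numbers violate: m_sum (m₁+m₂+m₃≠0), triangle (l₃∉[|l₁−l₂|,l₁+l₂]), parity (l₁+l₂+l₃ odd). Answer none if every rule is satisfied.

none

m₁+m₂+m₃ = 3 − 4 + 1 = 0  ✓
triangle: |3−5|=2 ≤ l₃=2 ≤ 3+5=8  ✓
parity: l₁+l₂+l₃ = 10 is even  ✓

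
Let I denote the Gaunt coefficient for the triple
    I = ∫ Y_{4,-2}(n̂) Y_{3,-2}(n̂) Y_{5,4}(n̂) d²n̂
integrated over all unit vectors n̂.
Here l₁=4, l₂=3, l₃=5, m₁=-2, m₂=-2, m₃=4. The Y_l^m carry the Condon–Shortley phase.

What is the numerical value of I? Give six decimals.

0.143343

Checks pass: Σm=0; 12 even; l₃=5∈[1,7].
(2·4+1)(2·3+1)(2·5+1) = 693
Δ: 2! 6! 4! / 13! → 1/180180
sum: t=0:+1/576 t=1:−1/144 t=2:+1/576 = -1/288
3j²(4 3 5; 0 0 0) = Δ·Π!·Σ² = 20/1001  (sign +1)
sum: t=0:+1/8640 t=1:−1/2880 = -1/4320
3j²(4 3 5; -2 -2 4) = Δ·Π!·Σ² = 8/429  (sign +1)
combine: 4πI² = 693·20/1001·8/429 = 480/1859
take √, sign +1: I = 0.14334284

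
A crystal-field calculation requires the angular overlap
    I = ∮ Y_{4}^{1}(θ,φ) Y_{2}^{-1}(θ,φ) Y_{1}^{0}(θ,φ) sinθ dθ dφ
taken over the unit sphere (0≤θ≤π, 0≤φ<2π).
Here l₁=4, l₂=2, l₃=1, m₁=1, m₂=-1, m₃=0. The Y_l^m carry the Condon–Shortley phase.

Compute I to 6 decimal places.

0.000000

|4−2|≤1≤4+2 violated ⇒ I = 0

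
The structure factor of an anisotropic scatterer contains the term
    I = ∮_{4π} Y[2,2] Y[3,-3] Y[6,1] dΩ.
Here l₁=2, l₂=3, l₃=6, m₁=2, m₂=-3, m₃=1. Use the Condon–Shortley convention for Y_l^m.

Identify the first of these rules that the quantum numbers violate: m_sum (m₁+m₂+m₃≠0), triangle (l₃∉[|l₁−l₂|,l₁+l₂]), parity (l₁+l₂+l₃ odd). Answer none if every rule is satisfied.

triangle

Σmᵢ = 0  ✓
l₃∈[|l₁−l₂|,l₁+l₂]=[1,5], have l₃=6  ✗
Σlᵢ = 11 ⇒ odd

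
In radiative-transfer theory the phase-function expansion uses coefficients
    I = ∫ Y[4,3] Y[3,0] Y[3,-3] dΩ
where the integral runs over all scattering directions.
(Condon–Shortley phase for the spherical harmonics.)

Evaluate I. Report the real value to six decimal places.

0.203551

Checks pass: Σm=0; 10 even; l₃=3∈[1,7].
(2·4+1)(2·3+1)(2·3+1) = 441
Δ: 4! 4! 2! / 11! → 1/34650
sum: t=1:−1/72 t=2:+1/16 t=3:−1/72 = 5/144
3j²(4 3 3; 0 0 0) = Δ·Π!·Σ² = 2/77  (sign -1)
sum: t=1:−1/288 = -1/288
3j²(4 3 3; 3 0 -3) = Δ·Π!·Σ² = 1/22  (sign -1)
combine: 4πI² = 441·2/77·1/22 = 63/121
take √, sign +1: I = 0.20355073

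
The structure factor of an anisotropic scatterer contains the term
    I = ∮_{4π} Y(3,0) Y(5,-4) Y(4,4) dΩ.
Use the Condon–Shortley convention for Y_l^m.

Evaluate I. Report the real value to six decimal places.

-0.207724

m-sum 0 ✓  L=12 even ✓  2≤4≤8 ✓
Π(2lᵢ+1) = 7×11×9 = 693
triangle coeff Δ(3,5,4) = 1/180180
Σ_t [1,3]: t=1:−1/576 t=2:+1/144 t=3:−1/576 = 1/288
(3j)²=20/1001 [(3 5 4; 0 0 0)], sign=+1
Σ_t [1,1]: t=1:−1/8640 = -1/8640
(3j)²=28/715 [(3 5 4; 0 -4 4)], sign=-1
⇒ 4πI² = 1008/1859
I = (-1)√(1008/1859/(4π)) = -0.20772350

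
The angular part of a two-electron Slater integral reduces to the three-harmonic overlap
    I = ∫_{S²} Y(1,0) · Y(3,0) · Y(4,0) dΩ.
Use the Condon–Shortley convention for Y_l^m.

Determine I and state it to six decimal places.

Rules hold: Σm=0, L=8 even, 2≤4≤4.
N = 3·7·9 = 189
Δ = 0!·2!·6!/9! = 1/252
Racah Σ t=0..0: t=0:+1/36 = 1/36
⇒ 3j(1 3 4; 0 0 0)² = 4/63, sgn +1
(m-triple is (0,0,0) — same symbol as above.)
4πI² = N·(3j₀)²·(3jₘ)² = 16/21
I = +1·√(0.761905/4π) = 0.24623252

0.246233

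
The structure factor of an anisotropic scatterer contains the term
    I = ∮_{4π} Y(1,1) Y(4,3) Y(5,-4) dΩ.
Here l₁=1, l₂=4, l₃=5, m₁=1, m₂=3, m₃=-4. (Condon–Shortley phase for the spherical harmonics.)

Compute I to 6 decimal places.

0.294638

Checks pass: Σm=0; 10 even; l₃=5∈[3,5].
(2·1+1)(2·4+1)(2·5+1) = 297
Δ: 0! 2! 8! / 11! → 1/495
sum: t=0:+1/576 = 1/576
3j²(1 4 5; 0 0 0) = Δ·Π!·Σ² = 5/99  (sign -1)
sum: t=0:+1/10080 = 1/10080
3j²(1 4 5; 1 3 -4) = Δ·Π!·Σ² = 4/55  (sign -1)
combine: 4πI² = 297·5/99·4/55 = 12/11
take √, sign +1: I = 0.29463840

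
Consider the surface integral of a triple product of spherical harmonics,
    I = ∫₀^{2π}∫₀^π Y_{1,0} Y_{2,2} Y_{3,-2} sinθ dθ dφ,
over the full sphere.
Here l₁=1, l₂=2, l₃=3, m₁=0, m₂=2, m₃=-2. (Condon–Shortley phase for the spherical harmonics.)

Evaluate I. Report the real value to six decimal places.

0.184674

m-sum 0 ✓  L=6 even ✓  1≤3≤3 ✓
Π(2lᵢ+1) = 3×5×7 = 105
triangle coeff Δ(1,2,3) = 1/105
Σ_t [0,0]: t=0:+1/4 = 1/4
(3j)²=3/35 [(1 2 3; 0 0 0)], sign=-1
Σ_t [0,0]: t=0:+1/24 = 1/24
(3j)²=1/21 [(1 2 3; 0 2 -2)], sign=-1
⇒ 4πI² = 3/7
I = (+1)√(3/7/(4π)) = 0.18467439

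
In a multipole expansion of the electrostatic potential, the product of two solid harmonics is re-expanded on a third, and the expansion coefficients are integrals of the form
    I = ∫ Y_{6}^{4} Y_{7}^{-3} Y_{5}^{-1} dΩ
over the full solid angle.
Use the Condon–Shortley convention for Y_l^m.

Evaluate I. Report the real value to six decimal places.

Rules hold: Σm=0, L=18 even, 1≤5≤13.
N = 13·15·11 = 2145
Δ = 8!·4!·6!/19! = 1/174594420
Racah Σ t=2..6: t=2:+1/4147200 t=3:−1/207360 t=4:+1/82944 t=5:−1/207360 t=6:+1/4147200 = 1/345600
⇒ 3j(6 7 5; 0 0 0)² = 420/46189, sgn -1
Racah Σ t=0..2: t=0:+1/7741440 t=1:−1/1088640 t=2:+1/1658880 = -13/69672960
⇒ 3j(6 7 5; 4 -3 -1)² = 325/149226, sgn -1
4πI² = N·(3j₀)²·(3jₘ)² = 48750/1147619
I = +1·√(0.0424793/4π) = 0.05814114

0.058141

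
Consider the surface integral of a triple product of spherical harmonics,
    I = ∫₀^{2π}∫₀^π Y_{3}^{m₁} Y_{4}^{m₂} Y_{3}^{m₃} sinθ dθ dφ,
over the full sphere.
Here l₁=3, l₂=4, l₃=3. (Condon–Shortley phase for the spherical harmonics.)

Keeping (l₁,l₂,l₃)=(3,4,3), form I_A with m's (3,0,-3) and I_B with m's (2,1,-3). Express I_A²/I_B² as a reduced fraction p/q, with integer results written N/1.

Shared (l₁,l₂,l₃)=(3,4,3): N and (l;000)² cancel in I_A²/I_B².
A: Δ = 4!·2!·4!/11! = 1/34650; Racah Σ t=0..0: t=0:+1/1152 = 1/1152; ⇒ 3j(3 4 3; 3 0 -3)² = 1/154, sgn +1
B: Δ = 4!·2!·4!/11! = 1/34650; Racah Σ t=1..1: t=1:−1/288 = -1/288; ⇒ 3j(3 4 3; 2 1 -3)² = 5/231, sgn -1
I_A²/I_B² = (1/154)/(5/231) = 3/10

3/10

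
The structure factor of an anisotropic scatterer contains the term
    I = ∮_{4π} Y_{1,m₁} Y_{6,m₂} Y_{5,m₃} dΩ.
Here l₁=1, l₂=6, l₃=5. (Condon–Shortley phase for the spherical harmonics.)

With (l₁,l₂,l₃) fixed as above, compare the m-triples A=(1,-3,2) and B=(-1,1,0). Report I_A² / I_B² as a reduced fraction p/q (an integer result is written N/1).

12/7

Same 1,6,5: normalisation and zero-m 3j drop out of the ratio.
A: Δ: 2! 0! 10! / 13! → 1/858; sum: t=0:+1/60480 = 1/60480; 3j²(1 6 5; 1 -3 2) = Δ·Π!·Σ² = 6/143  (sign -1)
B: Δ: 2! 0! 10! / 13! → 1/858; sum: t=2:+1/28800 = 1/28800; 3j²(1 6 5; -1 1 0) = Δ·Π!·Σ² = 7/286  (sign -1)
I_A²/I_B² = (6/143)/(7/286) = 12/7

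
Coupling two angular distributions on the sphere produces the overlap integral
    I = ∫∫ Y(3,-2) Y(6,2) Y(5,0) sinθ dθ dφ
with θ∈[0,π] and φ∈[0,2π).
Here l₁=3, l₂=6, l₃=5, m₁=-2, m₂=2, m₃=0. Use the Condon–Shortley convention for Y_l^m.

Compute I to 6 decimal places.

-0.077843

m-sum 0 ✓  L=14 even ✓  3≤5≤9 ✓
Π(2lᵢ+1) = 7×13×11 = 1001
triangle coeff Δ(3,6,5) = 1/675675
Σ_t [1,3]: t=1:−1/8640 t=2:+1/2304 t=3:−1/8640 = 7/34560
(3j)²=7/429 [(3 6 5; 0 0 0)], sign=-1
Σ_t [3,4]: t=3:−1/8640 t=4:+1/13824 = -1/23040
(3j)²=2/429 [(3 6 5; -2 2 0)], sign=+1
⇒ 4πI² = 98/1287
I = (-1)√(98/1287/(4π)) = -0.07784287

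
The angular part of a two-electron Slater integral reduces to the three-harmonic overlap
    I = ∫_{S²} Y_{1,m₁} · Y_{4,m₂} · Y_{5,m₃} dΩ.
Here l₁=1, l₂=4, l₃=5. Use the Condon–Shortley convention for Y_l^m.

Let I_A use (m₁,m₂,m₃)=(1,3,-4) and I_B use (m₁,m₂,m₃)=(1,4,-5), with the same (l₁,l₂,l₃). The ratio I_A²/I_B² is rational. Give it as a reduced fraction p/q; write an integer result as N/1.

Shared (l₁,l₂,l₃)=(1,4,5): N and (l;000)² cancel in I_A²/I_B².
A: Δ = 0!·2!·8!/11! = 1/495; Racah Σ t=0..0: t=0:+1/10080 = 1/10080; ⇒ 3j(1 4 5; 1 3 -4)² = 4/55, sgn -1
B: Δ = 0!·2!·8!/11! = 1/495; Racah Σ t=0..0: t=0:+1/80640 = 1/80640; ⇒ 3j(1 4 5; 1 4 -5)² = 1/11, sgn +1
I_A²/I_B² = (4/55)/(1/11) = 4/5

4/5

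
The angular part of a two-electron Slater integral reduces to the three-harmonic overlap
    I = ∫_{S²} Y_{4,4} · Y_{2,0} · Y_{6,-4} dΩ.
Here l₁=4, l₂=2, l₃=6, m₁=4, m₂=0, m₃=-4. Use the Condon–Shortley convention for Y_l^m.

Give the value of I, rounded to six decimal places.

Rules hold: Σm=0, L=12 even, 2≤6≤6.
N = 9·5·13 = 585
Δ = 0!·8!·4!/13! = 1/6435
Racah Σ t=0..0: t=0:+1/2304 = 1/2304
⇒ 3j(4 2 6; 0 0 0)² = 5/143, sgn +1
Racah Σ t=0..0: t=0:+1/161280 = 1/161280
⇒ 3j(4 2 6; 4 0 -4)² = 1/143, sgn +1
4πI² = N·(3j₀)²·(3jₘ)² = 225/1573
I = +1·√(0.143039/4π) = 0.10668957

0.106690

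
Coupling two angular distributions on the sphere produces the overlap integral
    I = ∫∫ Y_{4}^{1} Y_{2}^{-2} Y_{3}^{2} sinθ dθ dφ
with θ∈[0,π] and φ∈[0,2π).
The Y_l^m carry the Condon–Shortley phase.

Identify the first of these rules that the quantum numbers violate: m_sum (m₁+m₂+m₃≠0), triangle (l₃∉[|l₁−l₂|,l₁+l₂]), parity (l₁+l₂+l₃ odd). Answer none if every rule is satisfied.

m_sum

m₁+m₂+m₃ = 1 − 2 + 2 = 1  ✗
triangle: |4−2|=2 ≤ l₃=3 ≤ 4+2=6
parity: l₁+l₂+l₃ = 9 is odd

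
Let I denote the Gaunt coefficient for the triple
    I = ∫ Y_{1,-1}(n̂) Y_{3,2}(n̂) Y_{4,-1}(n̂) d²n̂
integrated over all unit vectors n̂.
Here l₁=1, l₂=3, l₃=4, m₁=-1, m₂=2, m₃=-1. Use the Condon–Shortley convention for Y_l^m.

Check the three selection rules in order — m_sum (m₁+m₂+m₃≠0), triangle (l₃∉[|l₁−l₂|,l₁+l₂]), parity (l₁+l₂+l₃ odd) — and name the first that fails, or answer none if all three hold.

azimuthal sum: -1 + 2 − 1 = 0  ✓
2 ≤ 4 ≤ 4 (triangle on l)  ✓
L = 1 + 3 + 4 = 8 (even)  ✓

none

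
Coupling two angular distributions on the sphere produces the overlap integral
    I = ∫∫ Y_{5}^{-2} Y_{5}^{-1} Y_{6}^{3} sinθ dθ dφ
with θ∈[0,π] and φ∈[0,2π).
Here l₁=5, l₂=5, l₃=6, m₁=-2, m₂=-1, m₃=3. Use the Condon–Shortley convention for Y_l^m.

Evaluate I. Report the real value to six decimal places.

m-sum 0 ✓  L=16 even ✓  0≤6≤10 ✓
Π(2lᵢ+1) = 11×11×13 = 1573
triangle coeff Δ(5,5,6) = 1/28588560
Σ_t [0,4]: t=0:+1/345600 t=1:−1/13824 t=2:+1/5184 t=3:−1/13824 t=4:+1/345600 = 7/129600
(3j)²=80/7293 [(5 5 6; 0 0 0)], sign=+1
Σ_t [1,4]: t=1:−1/155520 t=2:+1/23040 t=3:−1/34560 t=4:+1/622080 = 1/103680
(3j)²=9/2431 [(5 5 6; -2 -1 3)], sign=-1
⇒ 4πI² = 240/3757
I = (-1)√(240/3757/(4π)) = -0.07129845

-0.071298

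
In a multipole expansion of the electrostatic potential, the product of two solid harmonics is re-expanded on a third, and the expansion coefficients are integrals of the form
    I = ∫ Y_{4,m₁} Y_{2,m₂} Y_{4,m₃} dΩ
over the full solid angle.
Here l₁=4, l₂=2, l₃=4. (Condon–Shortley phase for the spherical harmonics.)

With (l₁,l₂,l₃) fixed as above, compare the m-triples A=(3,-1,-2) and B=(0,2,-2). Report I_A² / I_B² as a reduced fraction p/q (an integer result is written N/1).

l's match ⇒ only the (l;m) 3-j factors differ between A and B.
A: triangle coeff Δ(4,2,4) = 1/13860; Σ_t [0,1]: t=0:+1/240 t=1:−1/1440 = 1/288; (3j)²=5/132 [(4 2 4; 3 -1 -2)], sign=+1
B: triangle coeff Δ(4,2,4) = 1/13860; Σ_t [2,2]: t=2:+1/192 = 1/192; (3j)²=3/77 [(4 2 4; 0 2 -2)], sign=+1
I_A²/I_B² = (5/132)/(3/77) = 35/36

35/36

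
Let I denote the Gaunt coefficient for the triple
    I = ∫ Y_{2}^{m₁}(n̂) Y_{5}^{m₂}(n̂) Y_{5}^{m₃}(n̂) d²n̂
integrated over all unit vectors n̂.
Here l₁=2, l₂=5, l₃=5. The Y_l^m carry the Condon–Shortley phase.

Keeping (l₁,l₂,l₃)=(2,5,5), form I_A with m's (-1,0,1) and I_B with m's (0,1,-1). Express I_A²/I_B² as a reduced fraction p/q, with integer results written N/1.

Same 2,5,5: normalisation and zero-m 3j drop out of the ratio.
A: Δ: 2! 2! 8! / 13! → 1/38610; sum: t=1:−1/1152 t=2:+1/1440 = -1/5760; 3j²(2 5 5; -1 0 1) = Δ·Π!·Σ² = 1/858  (sign -1)
B: Δ: 2! 2! 8! / 13! → 1/38610; sum: t=0:+1/5760 t=1:−1/720 t=2:+1/2304 = -1/1280; 3j²(2 5 5; 0 1 -1) = Δ·Π!·Σ² = 27/1430  (sign -1)
I_A²/I_B² = (1/858)/(27/1430) = 5/81

5/81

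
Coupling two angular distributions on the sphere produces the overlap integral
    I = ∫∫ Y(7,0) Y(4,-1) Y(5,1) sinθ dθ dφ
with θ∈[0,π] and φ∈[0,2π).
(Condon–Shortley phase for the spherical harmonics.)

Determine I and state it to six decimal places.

0.017039

m-sum 0 ✓  L=16 even ✓  3≤5≤11 ✓
Π(2lᵢ+1) = 15×9×11 = 1485
triangle coeff Δ(7,4,5) = 1/6126120
Σ_t [2,4]: t=2:+1/69120 t=3:−1/20736 t=4:+1/69120 = -1/51840
(3j)²=280/21879 [(7 4 5; 0 0 0)], sign=+1
Σ_t [1,3]: t=1:−1/345600 t=2:+1/34560 t=3:−1/41472 = 1/518400
(3j)²=7/36465 [(7 4 5; 0 -1 1)], sign=+1
⇒ 4πI² = 1960/537251
I = (+1)√(1960/537251/(4π)) = 0.01703862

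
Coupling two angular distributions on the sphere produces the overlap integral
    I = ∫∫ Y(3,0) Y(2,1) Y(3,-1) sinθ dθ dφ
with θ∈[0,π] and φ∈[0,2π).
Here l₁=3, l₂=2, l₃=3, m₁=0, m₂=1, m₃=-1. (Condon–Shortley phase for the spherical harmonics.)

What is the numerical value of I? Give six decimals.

m-sum 0 ✓  L=8 even ✓  1≤3≤5 ✓
Π(2lᵢ+1) = 7×5×7 = 245
triangle coeff Δ(3,2,3) = 1/3780
Σ_t [0,2]: t=0:+1/24 t=1:−1/4 t=2:+1/24 = -1/6
(3j)²=4/105 [(3 2 3; 0 0 0)], sign=+1
Σ_t [1,2]: t=1:−1/8 t=2:+1/12 = -1/24
(3j)²=1/210 [(3 2 3; 0 1 -1)], sign=-1
⇒ 4πI² = 2/45
I = (-1)√(2/45/(4π)) = -0.05947080

-0.059471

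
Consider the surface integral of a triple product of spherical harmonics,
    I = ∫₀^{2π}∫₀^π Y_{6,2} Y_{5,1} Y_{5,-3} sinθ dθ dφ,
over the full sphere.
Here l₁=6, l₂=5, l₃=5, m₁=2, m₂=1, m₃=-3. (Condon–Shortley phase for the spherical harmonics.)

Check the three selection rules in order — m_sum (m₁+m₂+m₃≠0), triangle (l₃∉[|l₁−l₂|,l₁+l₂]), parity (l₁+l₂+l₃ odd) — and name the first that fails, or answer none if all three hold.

azimuthal sum: 2 + 1 − 3 = 0  ✓
1 ≤ 5 ≤ 11 (triangle on l)  ✓
L = 6 + 5 + 5 = 16 (even)  ✓

none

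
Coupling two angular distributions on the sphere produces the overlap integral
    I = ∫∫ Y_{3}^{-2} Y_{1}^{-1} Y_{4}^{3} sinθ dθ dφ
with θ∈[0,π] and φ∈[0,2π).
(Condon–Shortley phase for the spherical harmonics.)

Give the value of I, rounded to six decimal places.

-0.282095

m-sum 0 ✓  L=8 even ✓  2≤4≤4 ✓
Π(2lᵢ+1) = 7×3×9 = 189
triangle coeff Δ(3,1,4) = 1/252
Σ_t [0,0]: t=0:+1/36 = 1/36
(3j)²=4/63 [(3 1 4; 0 0 0)], sign=+1
Σ_t [0,0]: t=0:+1/240 = 1/240
(3j)²=1/12 [(3 1 4; -2 -1 3)], sign=-1
⇒ 4πI² = 1/1
I = (-1)√(1/1/(4π)) = -0.28209479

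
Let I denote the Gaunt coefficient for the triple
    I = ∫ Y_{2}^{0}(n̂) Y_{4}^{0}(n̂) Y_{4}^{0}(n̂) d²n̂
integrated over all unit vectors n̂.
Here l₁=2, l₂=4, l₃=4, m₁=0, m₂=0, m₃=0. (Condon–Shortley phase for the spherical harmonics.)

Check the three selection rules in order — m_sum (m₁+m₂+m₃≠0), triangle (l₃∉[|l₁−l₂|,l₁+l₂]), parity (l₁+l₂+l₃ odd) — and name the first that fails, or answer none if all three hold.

azimuthal sum: 0 + 0 + 0 = 0  ✓
2 ≤ 4 ≤ 6 (triangle on l)  ✓
L = 2 + 4 + 4 = 10 (even)  ✓

none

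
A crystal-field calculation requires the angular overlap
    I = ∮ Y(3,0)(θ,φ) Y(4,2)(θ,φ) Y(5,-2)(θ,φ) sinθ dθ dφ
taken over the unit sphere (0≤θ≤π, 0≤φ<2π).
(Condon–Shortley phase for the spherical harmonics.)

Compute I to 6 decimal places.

Checks pass: Σm=0; 12 even; l₃=5∈[1,7].
(2·3+1)(2·4+1)(2·5+1) = 693
Δ: 2! 4! 6! / 13! → 1/180180
sum: t=0:+1/576 t=1:−1/144 t=2:+1/576 = -1/288
3j²(3 4 5; 0 0 0) = Δ·Π!·Σ² = 20/1001  (sign +1)
sum: t=0:+1/8640 t=1:−1/480 t=2:+1/576 = -1/4320
3j²(3 4 5; 0 2 -2) = Δ·Π!·Σ² = 1/2145  (sign +1)
combine: 4πI² = 693·20/1001·1/2145 = 12/1859
take √, sign +1: I = 0.02266449

0.022664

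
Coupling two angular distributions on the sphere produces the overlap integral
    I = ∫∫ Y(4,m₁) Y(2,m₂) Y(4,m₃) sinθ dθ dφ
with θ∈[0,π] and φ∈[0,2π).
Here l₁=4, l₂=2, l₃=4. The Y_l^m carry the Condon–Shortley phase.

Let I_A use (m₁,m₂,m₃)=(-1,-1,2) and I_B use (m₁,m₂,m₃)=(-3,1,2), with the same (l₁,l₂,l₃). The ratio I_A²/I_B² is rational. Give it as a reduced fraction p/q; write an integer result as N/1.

Same 4,2,4: normalisation and zero-m 3j drop out of the ratio.
A: Δ: 2! 6! 2! / 11! → 1/13860; sum: t=0:+1/240 t=1:−1/96 = -1/160; 3j²(4 2 4; -1 -1 2) = Δ·Π!·Σ² = 27/1540  (sign -1)
B: Δ: 2! 6! 2! / 11! → 1/13860; sum: t=1:−1/1440 t=2:+1/240 = 1/288; 3j²(4 2 4; -3 1 2) = Δ·Π!·Σ² = 5/132  (sign +1)
I_A²/I_B² = (27/1540)/(5/132) = 81/175

81/175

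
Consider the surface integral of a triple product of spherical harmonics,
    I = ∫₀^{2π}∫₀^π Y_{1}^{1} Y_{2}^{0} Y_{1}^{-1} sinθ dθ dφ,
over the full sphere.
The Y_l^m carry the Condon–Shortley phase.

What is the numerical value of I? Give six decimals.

0.126157

Rules hold: Σm=0, L=4 even, 1≤1≤3.
N = 3·5·3 = 45
Δ = 2!·0!·2!/5! = 1/30
Racah Σ t=1..1: t=1:−1/1 = -1/1
⇒ 3j(1 2 1; 0 0 0)² = 2/15, sgn +1
Racah Σ t=0..0: t=0:+1/4 = 1/4
⇒ 3j(1 2 1; 1 0 -1)² = 1/30, sgn +1
4πI² = N·(3j₀)²·(3jₘ)² = 1/5
I = +1·√(0.2/4π) = 0.12615663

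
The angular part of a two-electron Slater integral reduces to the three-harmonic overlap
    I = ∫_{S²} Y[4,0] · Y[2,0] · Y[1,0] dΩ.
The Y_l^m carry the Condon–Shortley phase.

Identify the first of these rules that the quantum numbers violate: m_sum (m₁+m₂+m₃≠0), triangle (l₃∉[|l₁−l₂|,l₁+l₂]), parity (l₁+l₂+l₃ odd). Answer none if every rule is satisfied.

azimuthal sum: 0 + 0 + 0 = 0  ✓
2 ≤ 1 ≤ 6 (triangle on l)  ✗
L = 4 + 2 + 1 = 7 (odd)

triangle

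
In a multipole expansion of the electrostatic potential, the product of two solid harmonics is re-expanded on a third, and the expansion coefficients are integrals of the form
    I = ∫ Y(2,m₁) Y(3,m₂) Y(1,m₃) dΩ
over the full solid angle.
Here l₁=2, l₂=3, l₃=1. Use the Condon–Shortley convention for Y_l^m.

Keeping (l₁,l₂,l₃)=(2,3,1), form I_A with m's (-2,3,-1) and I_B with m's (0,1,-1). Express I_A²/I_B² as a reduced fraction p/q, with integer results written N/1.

l's match ⇒ only the (l;m) 3-j factors differ between A and B.
A: triangle coeff Δ(2,3,1) = 1/105; Σ_t [4,4]: t=4:+1/48 = 1/48; (3j)²=1/7 [(2 3 1; -2 3 -1)], sign=+1
B: triangle coeff Δ(2,3,1) = 1/105; Σ_t [2,2]: t=2:+1/8 = 1/8; (3j)²=2/35 [(2 3 1; 0 1 -1)], sign=+1
I_A²/I_B² = (1/7)/(2/35) = 5/2

5/2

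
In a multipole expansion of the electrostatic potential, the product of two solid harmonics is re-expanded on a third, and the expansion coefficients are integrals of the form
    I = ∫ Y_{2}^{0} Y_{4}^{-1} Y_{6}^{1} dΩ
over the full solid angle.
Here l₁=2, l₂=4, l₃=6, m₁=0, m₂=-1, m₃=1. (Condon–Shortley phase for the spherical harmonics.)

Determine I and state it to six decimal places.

-0.230476

Checks pass: Σm=0; 12 even; l₃=6∈[2,6].
(2·2+1)(2·4+1)(2·6+1) = 585
Δ: 0! 4! 8! / 13! → 1/6435
sum: t=0:+1/2304 = 1/2304
3j²(2 4 6; 0 0 0) = Δ·Π!·Σ² = 5/143  (sign +1)
sum: t=0:+1/2880 = 1/2880
3j²(2 4 6; 0 -1 1) = Δ·Π!·Σ² = 14/429  (sign -1)
combine: 4πI² = 585·5/143·14/429 = 1050/1573
take √, sign -1: I = -0.23047581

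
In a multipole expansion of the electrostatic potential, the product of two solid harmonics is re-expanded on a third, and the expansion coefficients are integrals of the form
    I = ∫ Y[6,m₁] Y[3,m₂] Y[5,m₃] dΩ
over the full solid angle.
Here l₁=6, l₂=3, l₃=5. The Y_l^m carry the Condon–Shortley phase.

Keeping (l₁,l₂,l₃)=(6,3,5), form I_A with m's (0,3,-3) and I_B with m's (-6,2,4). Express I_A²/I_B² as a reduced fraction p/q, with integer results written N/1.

l's match ⇒ only the (l;m) 3-j factors differ between A and B.
A: triangle coeff Δ(6,3,5) = 1/675675; Σ_t [4,4]: t=4:+1/69120 = 1/69120; (3j)²=4/429 [(6 3 5; 0 3 -3)], sign=+1
B: triangle coeff Δ(6,3,5) = 1/675675; Σ_t [4,4]: t=4:+1/967680 = 1/967680; (3j)²=3/91 [(6 3 5; -6 2 4)], sign=-1
I_A²/I_B² = (4/429)/(3/91) = 28/99

28/99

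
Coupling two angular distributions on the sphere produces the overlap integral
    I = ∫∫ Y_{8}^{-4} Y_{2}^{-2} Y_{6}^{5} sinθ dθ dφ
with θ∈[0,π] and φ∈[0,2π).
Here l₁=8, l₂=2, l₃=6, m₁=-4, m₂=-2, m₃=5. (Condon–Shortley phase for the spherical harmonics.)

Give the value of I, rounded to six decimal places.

0.000000

-4 − 2 + 5 = -1 ≠ 0: azimuthal integral kills it; I = 0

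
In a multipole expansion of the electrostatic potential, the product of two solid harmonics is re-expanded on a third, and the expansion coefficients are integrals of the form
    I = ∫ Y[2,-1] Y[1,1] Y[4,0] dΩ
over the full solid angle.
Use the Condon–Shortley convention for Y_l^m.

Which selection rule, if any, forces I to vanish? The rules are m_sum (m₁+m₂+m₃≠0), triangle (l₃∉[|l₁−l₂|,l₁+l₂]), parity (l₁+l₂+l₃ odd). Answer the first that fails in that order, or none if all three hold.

triangle

Σmᵢ = 0  ✓
l₃∈[|l₁−l₂|,l₁+l₂]=[1,3], have l₃=4  ✗
Σlᵢ = 7 ⇒ odd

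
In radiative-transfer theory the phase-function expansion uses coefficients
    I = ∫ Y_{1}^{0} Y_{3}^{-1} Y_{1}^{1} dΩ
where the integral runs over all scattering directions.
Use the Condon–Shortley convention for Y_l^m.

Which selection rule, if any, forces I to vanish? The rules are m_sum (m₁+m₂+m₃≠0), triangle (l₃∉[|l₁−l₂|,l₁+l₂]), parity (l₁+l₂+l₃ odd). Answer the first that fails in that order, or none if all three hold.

triangle

m₁+m₂+m₃ = 0 − 1 + 1 = 0  ✓
triangle: |1−3|=2 ≤ l₃=1 ≤ 1+3=4  ✗
parity: l₁+l₂+l₃ = 5 is odd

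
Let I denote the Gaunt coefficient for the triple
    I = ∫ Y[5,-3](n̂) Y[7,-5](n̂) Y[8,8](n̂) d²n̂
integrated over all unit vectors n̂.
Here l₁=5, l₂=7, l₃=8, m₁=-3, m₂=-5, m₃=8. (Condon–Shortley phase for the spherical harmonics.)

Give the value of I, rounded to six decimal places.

0.177762

Rules hold: Σm=0, L=20 even, 2≤8≤12.
N = 11·15·17 = 2805
Δ = 4!·6!·10!/21! = 1/814773960
Racah Σ t=0..4: t=0:+1/87091200 t=1:−1/4976640 t=2:+1/2073600 t=3:−1/4976640 t=4:+1/87091200 = 1/9676800
⇒ 3j(5 7 8; 0 0 0)² = 360/46189, sgn +1
Racah Σ t=2..2: t=2:+1/10450944000 = 1/10450944000
⇒ 3j(5 7 8; -3 -5 8)² = 88/4845, sgn +1
4πI² = N·(3j₀)²·(3jₘ)² = 31680/79781
I = +1·√(0.397087/4π) = 0.17776159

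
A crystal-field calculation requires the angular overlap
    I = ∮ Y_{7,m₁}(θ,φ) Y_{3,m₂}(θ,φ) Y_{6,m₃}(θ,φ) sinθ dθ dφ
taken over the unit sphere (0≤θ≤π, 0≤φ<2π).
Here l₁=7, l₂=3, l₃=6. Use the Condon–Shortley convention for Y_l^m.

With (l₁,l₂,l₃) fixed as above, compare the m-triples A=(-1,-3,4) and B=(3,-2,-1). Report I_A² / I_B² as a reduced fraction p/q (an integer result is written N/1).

Shared (l₁,l₂,l₃)=(7,3,6): N and (l;000)² cancel in I_A²/I_B².
A: Δ = 4!·10!·2!/17! = 1/2042040; Racah Σ t=0..0: t=0:+1/3870720 = 1/3870720; ⇒ 3j(7 3 6; -1 -3 4)² = 675/136136, sgn +1
B: Δ = 4!·10!·2!/17! = 1/2042040; Racah Σ t=0..1: t=0:+1/414720 t=1:−1/362880 = -1/2903040; ⇒ 3j(7 3 6; 3 -2 -1)² = 25/68068, sgn +1
I_A²/I_B² = (675/136136)/(25/68068) = 27/2

27/2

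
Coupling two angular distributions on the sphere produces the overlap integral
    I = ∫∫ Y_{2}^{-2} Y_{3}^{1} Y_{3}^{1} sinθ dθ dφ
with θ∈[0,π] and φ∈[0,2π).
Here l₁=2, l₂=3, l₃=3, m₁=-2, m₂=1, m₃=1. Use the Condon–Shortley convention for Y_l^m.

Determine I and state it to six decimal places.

Checks pass: Σm=0; 8 even; l₃=3∈[1,5].
(2·2+1)(2·3+1)(2·3+1) = 245
Δ: 2! 2! 4! / 9! → 1/3780
sum: t=0:+1/24 t=1:−1/4 t=2:+1/24 = -1/6
3j²(2 3 3; 0 0 0) = Δ·Π!·Σ² = 4/105  (sign +1)
sum: t=2:+1/16 = 1/16
3j²(2 3 3; -2 1 1) = Δ·Π!·Σ² = 2/35  (sign +1)
combine: 4πI² = 245·4/105·2/35 = 8/15
take √, sign +1: I = 0.20601291

0.206013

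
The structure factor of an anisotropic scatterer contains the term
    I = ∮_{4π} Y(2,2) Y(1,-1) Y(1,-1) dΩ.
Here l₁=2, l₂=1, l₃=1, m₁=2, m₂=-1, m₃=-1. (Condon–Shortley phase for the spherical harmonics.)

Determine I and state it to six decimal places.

0.309019

Checks pass: Σm=0; 4 even; l₃=1∈[1,3].
(2·2+1)(2·1+1)(2·1+1) = 45
Δ: 2! 2! 0! / 5! → 1/30
sum: t=1:−1/1 = -1/1
3j²(2 1 1; 0 0 0) = Δ·Π!·Σ² = 2/15  (sign +1)
sum: t=0:+1/4 = 1/4
3j²(2 1 1; 2 -1 -1) = Δ·Π!·Σ² = 1/5  (sign +1)
combine: 4πI² = 45·2/15·1/5 = 6/5
take √, sign +1: I = 0.30901936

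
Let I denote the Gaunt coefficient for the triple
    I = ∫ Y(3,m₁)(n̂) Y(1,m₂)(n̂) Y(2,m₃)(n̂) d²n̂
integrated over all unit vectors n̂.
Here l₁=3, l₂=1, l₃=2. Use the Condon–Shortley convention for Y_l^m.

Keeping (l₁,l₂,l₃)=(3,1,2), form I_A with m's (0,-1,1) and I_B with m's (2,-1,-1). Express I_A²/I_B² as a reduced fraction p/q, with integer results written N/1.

Shared (l₁,l₂,l₃)=(3,1,2): N and (l;000)² cancel in I_A²/I_B².
A: Δ = 2!·4!·0!/7! = 1/105; Racah Σ t=0..0: t=0:+1/12 = 1/12; ⇒ 3j(3 1 2; 0 -1 1)² = 1/35, sgn -1
B: Δ = 2!·4!·0!/7! = 1/105; Racah Σ t=0..0: t=0:+1/12 = 1/12; ⇒ 3j(3 1 2; 2 -1 -1)² = 2/21, sgn -1
I_A²/I_B² = (1/35)/(2/21) = 3/10

3/10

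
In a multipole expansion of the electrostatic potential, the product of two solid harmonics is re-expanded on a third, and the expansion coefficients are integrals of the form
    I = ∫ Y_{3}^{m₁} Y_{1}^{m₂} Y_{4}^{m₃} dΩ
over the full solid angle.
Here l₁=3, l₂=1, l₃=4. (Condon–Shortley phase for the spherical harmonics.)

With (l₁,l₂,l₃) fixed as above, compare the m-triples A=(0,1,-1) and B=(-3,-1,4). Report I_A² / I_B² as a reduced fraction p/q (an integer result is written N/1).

Same 3,1,4: normalisation and zero-m 3j drop out of the ratio.
A: Δ: 0! 6! 2! / 9! → 1/252; sum: t=0:+1/72 = 1/72; 3j²(3 1 4; 0 1 -1) = Δ·Π!·Σ² = 5/126  (sign -1)
B: Δ: 0! 6! 2! / 9! → 1/252; sum: t=0:+1/1440 = 1/1440; 3j²(3 1 4; -3 -1 4) = Δ·Π!·Σ² = 1/9  (sign +1)
I_A²/I_B² = (5/126)/(1/9) = 5/14

5/14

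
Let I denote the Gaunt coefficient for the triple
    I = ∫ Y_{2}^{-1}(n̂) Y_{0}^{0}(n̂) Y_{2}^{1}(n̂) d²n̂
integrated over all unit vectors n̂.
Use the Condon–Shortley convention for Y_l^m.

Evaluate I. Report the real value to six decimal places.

m-sum 0 ✓  L=4 even ✓  2≤2≤2 ✓
Π(2lᵢ+1) = 5×1×5 = 25
triangle coeff Δ(2,0,2) = 1/5
Σ_t [0,0]: t=0:+1/4 = 1/4
(3j)²=1/5 [(2 0 2; 0 0 0)], sign=+1
Σ_t [0,0]: t=0:+1/6 = 1/6
(3j)²=1/5 [(2 0 2; -1 0 1)], sign=-1
⇒ 4πI² = 1/1
I = (-1)√(1/1/(4π)) = -0.28209479

-0.282095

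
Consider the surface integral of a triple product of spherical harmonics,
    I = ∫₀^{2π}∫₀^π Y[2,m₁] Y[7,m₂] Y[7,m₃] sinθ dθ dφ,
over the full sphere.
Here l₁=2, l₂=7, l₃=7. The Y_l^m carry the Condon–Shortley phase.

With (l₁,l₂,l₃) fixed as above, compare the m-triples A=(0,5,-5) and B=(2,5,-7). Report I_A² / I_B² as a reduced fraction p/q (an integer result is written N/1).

l's match ⇒ only the (l;m) 3-j factors differ between A and B.
A: triangle coeff Δ(2,7,7) = 1/185640; Σ_t [0,2]: t=0:+1/1916006400 t=1:−1/39916800 t=2:+1/29030400 = 19/1916006400; (3j)²=361/185640 [(2 7 7; 0 5 -5)], sign=+1
B: triangle coeff Δ(2,7,7) = 1/185640; Σ_t [0,0]: t=0:+1/1916006400 = 1/1916006400; (3j)²=1/340 [(2 7 7; 2 5 -7)], sign=+1
I_A²/I_B² = (361/185640)/(1/340) = 361/546

361/546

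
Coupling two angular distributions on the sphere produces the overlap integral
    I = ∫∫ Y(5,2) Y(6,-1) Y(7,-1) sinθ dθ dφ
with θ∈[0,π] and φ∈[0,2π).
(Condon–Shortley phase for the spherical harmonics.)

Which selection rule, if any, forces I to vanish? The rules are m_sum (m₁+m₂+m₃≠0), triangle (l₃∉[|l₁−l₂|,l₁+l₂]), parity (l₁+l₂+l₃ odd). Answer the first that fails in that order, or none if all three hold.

none

azimuthal sum: 2 − 1 − 1 = 0  ✓
1 ≤ 7 ≤ 11 (triangle on l)  ✓
L = 5 + 6 + 7 = 18 (even)  ✓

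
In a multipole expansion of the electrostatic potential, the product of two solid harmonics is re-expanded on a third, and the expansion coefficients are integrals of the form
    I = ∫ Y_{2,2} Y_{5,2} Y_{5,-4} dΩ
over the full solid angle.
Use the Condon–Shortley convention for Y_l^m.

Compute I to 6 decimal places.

m-sum 0 ✓  L=12 even ✓  3≤5≤7 ✓
Π(2lᵢ+1) = 5×11×11 = 605
triangle coeff Δ(2,5,5) = 1/38610
Σ_t [0,2]: t=0:+1/2880 t=1:−1/576 t=2:+1/2880 = -1/960
(3j)²=10/429 [(2 5 5; 0 0 0)], sign=+1
Σ_t [0,0]: t=0:+1/20160 = 1/20160
(3j)²=12/715 [(2 5 5; 2 2 -4)], sign=-1
⇒ 4πI² = 40/169
I = (-1)√(40/169/(4π)) = -0.13724032

-0.137240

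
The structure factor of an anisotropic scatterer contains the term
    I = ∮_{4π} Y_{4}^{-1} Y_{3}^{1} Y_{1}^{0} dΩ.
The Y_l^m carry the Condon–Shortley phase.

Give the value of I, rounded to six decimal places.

-0.238414

Checks pass: Σm=0; 8 even; l₃=1∈[1,7].
(2·4+1)(2·3+1)(2·1+1) = 189
Δ: 6! 2! 0! / 9! → 1/252
sum: t=3:−1/36 = -1/36
3j²(4 3 1; 0 0 0) = Δ·Π!·Σ² = 4/63  (sign +1)
sum: t=4:+1/48 = 1/48
3j²(4 3 1; -1 1 0) = Δ·Π!·Σ² = 5/84  (sign -1)
combine: 4πI² = 189·4/63·5/84 = 5/7
take √, sign -1: I = -0.23841361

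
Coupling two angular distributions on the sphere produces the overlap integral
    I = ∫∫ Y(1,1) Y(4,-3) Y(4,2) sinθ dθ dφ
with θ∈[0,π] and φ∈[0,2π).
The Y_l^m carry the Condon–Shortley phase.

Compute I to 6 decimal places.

0.000000

l₁+l₂+l₃=9 is odd: 3j(l;000)=0 ⇒ I=0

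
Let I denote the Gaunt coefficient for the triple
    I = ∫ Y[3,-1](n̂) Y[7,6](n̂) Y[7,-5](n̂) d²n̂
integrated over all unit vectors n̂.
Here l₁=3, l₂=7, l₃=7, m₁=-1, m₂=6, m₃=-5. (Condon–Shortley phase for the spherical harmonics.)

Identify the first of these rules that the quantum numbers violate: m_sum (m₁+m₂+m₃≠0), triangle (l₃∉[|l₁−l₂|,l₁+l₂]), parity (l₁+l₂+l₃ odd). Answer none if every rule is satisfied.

Σmᵢ = 0  ✓
l₃∈[|l₁−l₂|,l₁+l₂]=[4,10], have l₃=7  ✓
Σlᵢ = 17 ⇒ odd  ✗

parity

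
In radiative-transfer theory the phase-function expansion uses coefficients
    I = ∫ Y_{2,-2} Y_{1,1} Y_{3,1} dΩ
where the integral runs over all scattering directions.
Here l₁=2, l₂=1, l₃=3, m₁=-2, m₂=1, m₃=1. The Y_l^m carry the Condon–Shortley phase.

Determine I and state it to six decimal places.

m-sum 0 ✓  L=6 even ✓  1≤3≤3 ✓
Π(2lᵢ+1) = 5×3×7 = 105
triangle coeff Δ(2,1,3) = 1/105
Σ_t [0,0]: t=0:+1/4 = 1/4
(3j)²=3/35 [(2 1 3; 0 0 0)], sign=-1
Σ_t [0,0]: t=0:+1/48 = 1/48
(3j)²=1/105 [(2 1 3; -2 1 1)], sign=+1
⇒ 4πI² = 3/35
I = (-1)√(3/35/(4π)) = -0.08258890

-0.082589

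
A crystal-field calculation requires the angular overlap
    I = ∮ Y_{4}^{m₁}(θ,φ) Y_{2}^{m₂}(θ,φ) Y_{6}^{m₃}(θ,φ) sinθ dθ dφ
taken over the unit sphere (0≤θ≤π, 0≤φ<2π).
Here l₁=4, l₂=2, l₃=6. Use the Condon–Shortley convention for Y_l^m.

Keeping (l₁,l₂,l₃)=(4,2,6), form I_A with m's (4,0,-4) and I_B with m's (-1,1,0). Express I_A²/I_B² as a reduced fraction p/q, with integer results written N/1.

Same 4,2,6: normalisation and zero-m 3j drop out of the ratio.
A: Δ: 0! 8! 4! / 13! → 1/6435; sum: t=0:+1/161280 = 1/161280; 3j²(4 2 6; 4 0 -4) = Δ·Π!·Σ² = 1/143  (sign +1)
B: Δ: 0! 8! 4! / 13! → 1/6435; sum: t=0:+1/4320 = 1/4320; 3j²(4 2 6; -1 1 0) = Δ·Π!·Σ² = 8/429  (sign +1)
I_A²/I_B² = (1/143)/(8/429) = 3/8

3/8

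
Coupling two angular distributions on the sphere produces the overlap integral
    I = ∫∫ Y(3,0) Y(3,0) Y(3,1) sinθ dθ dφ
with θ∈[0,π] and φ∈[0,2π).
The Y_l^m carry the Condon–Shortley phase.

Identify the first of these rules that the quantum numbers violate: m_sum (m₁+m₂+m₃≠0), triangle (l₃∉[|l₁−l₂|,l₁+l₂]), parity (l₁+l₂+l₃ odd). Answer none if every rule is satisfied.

m₁+m₂+m₃ = 0 + 0 + 1 = 1  ✗
triangle: |3−3|=0 ≤ l₃=3 ≤ 3+3=6
parity: l₁+l₂+l₃ = 9 is odd

m_sum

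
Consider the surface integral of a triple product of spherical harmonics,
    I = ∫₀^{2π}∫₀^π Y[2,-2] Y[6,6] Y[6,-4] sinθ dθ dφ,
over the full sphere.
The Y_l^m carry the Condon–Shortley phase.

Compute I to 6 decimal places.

-0.076075

m-sum 0 ✓  L=14 even ✓  4≤6≤8 ✓
Π(2lᵢ+1) = 5×13×13 = 845
triangle coeff Δ(2,6,6) = 1/90090
Σ_t [0,2]: t=0:+1/69120 t=1:−1/14400 t=2:+1/69120 = -7/172800
(3j)²=14/715 [(2 6 6; 0 0 0)], sign=-1
Σ_t [2,2]: t=2:+1/14515200 = 1/14515200
(3j)²=2/455 [(2 6 6; -2 6 -4)], sign=+1
⇒ 4πI² = 4/55
I = (-1)√(4/55/(4π)) = -0.07607531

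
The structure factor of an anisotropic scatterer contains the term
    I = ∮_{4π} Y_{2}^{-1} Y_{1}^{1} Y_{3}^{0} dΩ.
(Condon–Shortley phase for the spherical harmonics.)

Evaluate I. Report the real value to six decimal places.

0.143048

Checks pass: Σm=0; 6 even; l₃=3∈[1,3].
(2·2+1)(2·1+1)(2·3+1) = 105
Δ: 0! 4! 2! / 7! → 1/105
sum: t=0:+1/4 = 1/4
3j²(2 1 3; 0 0 0) = Δ·Π!·Σ² = 3/35  (sign -1)
sum: t=0:+1/12 = 1/12
3j²(2 1 3; -1 1 0) = Δ·Π!·Σ² = 1/35  (sign -1)
combine: 4πI² = 105·3/35·1/35 = 9/35
take √, sign +1: I = 0.14304817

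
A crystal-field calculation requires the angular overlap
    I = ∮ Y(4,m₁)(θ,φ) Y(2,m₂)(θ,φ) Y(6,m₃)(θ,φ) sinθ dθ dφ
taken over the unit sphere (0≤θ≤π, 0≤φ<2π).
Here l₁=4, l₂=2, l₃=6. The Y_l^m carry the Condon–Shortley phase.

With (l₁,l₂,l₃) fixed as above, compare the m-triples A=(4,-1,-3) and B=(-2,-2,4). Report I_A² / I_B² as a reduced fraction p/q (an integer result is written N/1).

l's match ⇒ only the (l;m) 3-j factors differ between A and B.
A: triangle coeff Δ(4,2,6) = 1/6435; Σ_t [0,0]: t=0:+1/241920 = 1/241920; (3j)²=1/715 [(4 2 6; 4 -1 -3)], sign=-1
B: triangle coeff Δ(4,2,6) = 1/6435; Σ_t [0,0]: t=0:+1/34560 = 1/34560; (3j)²=14/429 [(4 2 6; -2 -2 4)], sign=+1
I_A²/I_B² = (1/715)/(14/429) = 3/70

3/70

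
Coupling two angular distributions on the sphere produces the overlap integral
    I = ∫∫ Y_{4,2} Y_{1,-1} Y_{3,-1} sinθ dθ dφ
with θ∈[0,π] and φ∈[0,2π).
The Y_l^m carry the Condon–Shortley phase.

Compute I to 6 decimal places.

Rules hold: Σm=0, L=8 even, 3≤3≤5.
N = 9·3·7 = 189
Δ = 2!·6!·0!/9! = 1/252
Racah Σ t=1..1: t=1:−1/36 = -1/36
⇒ 3j(4 1 3; 0 0 0)² = 4/63, sgn +1
Racah Σ t=0..0: t=0:+1/96 = 1/96
⇒ 3j(4 1 3; 2 -1 -1)² = 5/84, sgn +1
4πI² = N·(3j₀)²·(3jₘ)² = 5/7
I = +1·√(0.714286/4π) = 0.23841361

0.238414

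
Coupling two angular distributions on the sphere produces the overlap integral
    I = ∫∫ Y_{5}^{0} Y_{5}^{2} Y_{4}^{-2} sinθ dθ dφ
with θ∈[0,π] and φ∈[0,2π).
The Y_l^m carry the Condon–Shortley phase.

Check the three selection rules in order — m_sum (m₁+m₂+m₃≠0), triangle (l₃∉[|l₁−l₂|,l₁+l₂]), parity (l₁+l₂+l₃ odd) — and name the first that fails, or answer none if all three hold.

m₁+m₂+m₃ = 0 + 2 − 2 = 0  ✓
triangle: |5−5|=0 ≤ l₃=4 ≤ 5+5=10  ✓
parity: l₁+l₂+l₃ = 14 is even  ✓

none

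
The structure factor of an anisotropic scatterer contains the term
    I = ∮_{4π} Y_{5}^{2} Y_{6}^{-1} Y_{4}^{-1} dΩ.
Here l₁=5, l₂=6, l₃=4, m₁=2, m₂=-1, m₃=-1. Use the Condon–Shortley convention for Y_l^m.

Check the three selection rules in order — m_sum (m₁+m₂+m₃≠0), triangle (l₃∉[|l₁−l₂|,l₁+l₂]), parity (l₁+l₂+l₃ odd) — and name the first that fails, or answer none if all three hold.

parity

Σmᵢ = 0  ✓
l₃∈[|l₁−l₂|,l₁+l₂]=[1,11], have l₃=4  ✓
Σlᵢ = 15 ⇒ odd  ✗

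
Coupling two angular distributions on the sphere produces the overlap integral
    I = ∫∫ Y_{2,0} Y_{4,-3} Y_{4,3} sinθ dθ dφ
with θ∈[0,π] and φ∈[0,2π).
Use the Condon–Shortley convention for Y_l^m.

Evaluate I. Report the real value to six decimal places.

0.057344

m-sum 0 ✓  L=10 even ✓  2≤4≤6 ✓
Π(2lᵢ+1) = 5×9×9 = 405
triangle coeff Δ(2,4,4) = 1/13860
Σ_t [0,2]: t=0:+1/192 t=1:−1/36 t=2:+1/192 = -5/288
(3j)²=20/693 [(2 4 4; 0 0 0)], sign=-1
Σ_t [0,1]: t=0:+1/480 t=1:−1/720 = 1/1440
(3j)²=7/1980 [(2 4 4; 0 -3 3)], sign=-1
⇒ 4πI² = 5/121
I = (+1)√(5/121/(4π)) = 0.05734392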